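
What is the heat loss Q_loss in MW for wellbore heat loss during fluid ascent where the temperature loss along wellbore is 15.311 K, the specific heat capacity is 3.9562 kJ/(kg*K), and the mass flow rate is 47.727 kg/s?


Q_loss = mdot * cp * dT
Q_loss = 47.727 * 3.9562 * 15.311
Q_loss = 2890.986 kW
Convert: 2890.986 kW * 0.001 = 2.8910 MW
Q_loss = 2.8910 MW


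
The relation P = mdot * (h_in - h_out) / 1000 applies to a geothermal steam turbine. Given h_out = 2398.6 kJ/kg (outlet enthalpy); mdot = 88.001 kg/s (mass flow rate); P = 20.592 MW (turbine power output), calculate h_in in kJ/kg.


h_in = h_out + P * 1000 / mdot
h_in = 2398.6 + 20.592 * 1000 / 88.001
h_in = 2632.6 kJ/kg


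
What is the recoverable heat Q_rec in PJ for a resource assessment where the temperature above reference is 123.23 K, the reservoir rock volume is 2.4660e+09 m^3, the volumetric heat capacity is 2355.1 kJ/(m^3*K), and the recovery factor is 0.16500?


Step 1: Q_s = Vr*rhoc*dT/1e12 = 2.4660e+09*2355.1*123.23/1e12 = 715.6800 PJ
Step 2: Q_rec = Q_s * RF = 715.6800 * 0.165 = 118.09 PJ
Q_rec = 118.09 PJ


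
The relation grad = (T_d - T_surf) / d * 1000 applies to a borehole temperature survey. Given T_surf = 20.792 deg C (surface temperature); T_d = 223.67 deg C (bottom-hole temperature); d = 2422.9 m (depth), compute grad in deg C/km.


grad = (T_d - T_surf) / d * 1000
grad = (223.67 - 20.792) / 2422.9 * 1000
grad = 83.734 deg C/km


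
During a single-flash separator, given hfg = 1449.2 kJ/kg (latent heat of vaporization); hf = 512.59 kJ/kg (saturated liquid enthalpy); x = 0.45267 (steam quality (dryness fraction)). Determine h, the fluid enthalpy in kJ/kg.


h = hf + x * hfg
h = 512.59 + 0.45267 * 1449.2
h = 1168.6 kJ/kg


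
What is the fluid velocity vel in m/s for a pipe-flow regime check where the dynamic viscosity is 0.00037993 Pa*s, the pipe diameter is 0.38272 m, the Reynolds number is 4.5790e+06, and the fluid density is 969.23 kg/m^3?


vel = Re * mu / (rho * D)
vel = 4.5790e+06 * 0.00037993 / (969.23 * 0.38272)
vel = 4.6899 m/s


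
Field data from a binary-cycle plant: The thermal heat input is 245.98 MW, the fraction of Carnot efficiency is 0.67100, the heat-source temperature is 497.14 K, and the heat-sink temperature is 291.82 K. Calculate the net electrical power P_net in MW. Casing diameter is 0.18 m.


Step 1: eta = (1 - Tc/Th)*f = (1 - 291.82/497.14)*0.671 = 0.2771246
Step 2: P_net = eta * Q_in = 0.2771246 * 245.98 = 68.167 MW
P_net = 68.167 MW


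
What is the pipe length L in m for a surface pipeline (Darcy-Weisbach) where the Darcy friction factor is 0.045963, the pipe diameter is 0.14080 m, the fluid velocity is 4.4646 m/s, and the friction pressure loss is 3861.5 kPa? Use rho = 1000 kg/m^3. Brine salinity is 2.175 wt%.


L = dP*1000*D / (f*rho*vel^2/2)
L = 3861.5*1000*0.14080 / (0.045963*1000*4.4646^2/2)
L = 1186.9 m


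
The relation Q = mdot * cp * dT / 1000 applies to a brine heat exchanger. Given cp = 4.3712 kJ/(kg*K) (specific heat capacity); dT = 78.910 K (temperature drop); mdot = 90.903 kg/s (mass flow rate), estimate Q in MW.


Q = mdot * cp * dT / 1000
Q = 90.903 * 4.3712 * 78.910 / 1000
Q = 31.355 MW


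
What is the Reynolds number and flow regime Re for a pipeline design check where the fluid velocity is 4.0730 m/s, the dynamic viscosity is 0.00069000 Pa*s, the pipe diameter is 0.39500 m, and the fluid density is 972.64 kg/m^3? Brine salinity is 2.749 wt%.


Step 1: Re = rho*vel*D/mu = 972.64*4.073*0.395/0.00069 = 2.2679e+06
Step 2: Re = 2.2679e+06 > 4000, so flow is turbulent.
Re = 2.2679e+06 (turbulent)


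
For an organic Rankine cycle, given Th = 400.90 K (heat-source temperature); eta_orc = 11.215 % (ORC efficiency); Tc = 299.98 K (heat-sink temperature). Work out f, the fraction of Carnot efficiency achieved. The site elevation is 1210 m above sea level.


f = (eta_orc/100) / (1 - Tc/Th)
f = (11.215/100) / (1 - 299.98/400.90)
f = 0.44551


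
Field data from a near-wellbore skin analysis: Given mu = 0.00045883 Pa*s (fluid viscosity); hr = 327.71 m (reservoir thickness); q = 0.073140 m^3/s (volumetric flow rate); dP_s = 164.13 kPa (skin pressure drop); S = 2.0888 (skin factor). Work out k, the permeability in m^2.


k = S*q*mu / (2*pi*dP_s*1000*hr)
k = 2.0888*0.073140*0.00045883 / (2*pi*164.13*1000*327.71)
k = 2.0742e-13 m^2


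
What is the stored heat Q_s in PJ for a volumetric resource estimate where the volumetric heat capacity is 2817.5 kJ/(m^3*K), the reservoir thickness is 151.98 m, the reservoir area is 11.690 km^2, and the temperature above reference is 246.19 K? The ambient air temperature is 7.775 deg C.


Step 1: Vr = A*1e6*hr = 11.69*1e6*151.98 = 1.776646e+09 m^3
Step 2: Q_s = Vr*rhoc*dT/1e12 = 1.776646e+09*2817.5*246.19/1e12 = 1232.4 PJ
Q_s = 1232.4 PJ


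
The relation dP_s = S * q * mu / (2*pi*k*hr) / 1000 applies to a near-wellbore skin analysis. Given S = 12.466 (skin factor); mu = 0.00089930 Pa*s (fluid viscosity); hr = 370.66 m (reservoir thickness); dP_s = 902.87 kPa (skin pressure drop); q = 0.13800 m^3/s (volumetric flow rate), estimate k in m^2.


k = S*q*mu / (2*pi*dP_s*1000*hr)
k = 12.466*0.13800*0.00089930 / (2*pi*902.87*1000*370.66)
k = 7.3575e-13 m^2


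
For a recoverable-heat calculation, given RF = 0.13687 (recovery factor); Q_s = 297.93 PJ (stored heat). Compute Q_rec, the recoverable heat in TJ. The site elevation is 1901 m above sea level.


Q_rec = Q_s * RF
Q_rec = 297.93 * 0.13687
Q_rec = 40.77768 PJ
Convert: 40.77768 PJ * 1000.0 = 40778 TJ
Q_rec = 40778 TJ


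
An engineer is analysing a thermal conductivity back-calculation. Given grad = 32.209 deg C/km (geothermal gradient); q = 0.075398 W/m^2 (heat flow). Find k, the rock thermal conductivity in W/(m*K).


k = q / (grad / 1000)
k = 0.075398 / (32.209 / 1000)
k = 2.3409 W/(m*K)


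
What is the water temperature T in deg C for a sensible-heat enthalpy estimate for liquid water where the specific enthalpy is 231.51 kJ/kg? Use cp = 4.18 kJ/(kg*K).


T = h / cp
T = 231.51 / 4.18
T = 55.385 deg C


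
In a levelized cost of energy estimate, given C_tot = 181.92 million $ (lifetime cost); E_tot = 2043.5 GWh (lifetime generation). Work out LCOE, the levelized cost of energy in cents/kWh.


LCOE = C_tot / E_tot * 100
LCOE = 181.92 / 2043.5 * 100
LCOE = 8.9024 cents/kWh


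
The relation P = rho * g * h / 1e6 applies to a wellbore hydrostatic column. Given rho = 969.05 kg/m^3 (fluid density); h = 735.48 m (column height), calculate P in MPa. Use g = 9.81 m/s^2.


P = rho * g * h / 1e6
P = 969.05 * 9.81 * 735.48 / 1e6
P = 6.9918 MPa


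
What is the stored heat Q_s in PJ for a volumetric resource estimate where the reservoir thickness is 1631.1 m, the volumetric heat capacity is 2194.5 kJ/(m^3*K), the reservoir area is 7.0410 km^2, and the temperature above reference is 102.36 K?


Step 1: Vr = A*1e6*hr = 7.041*1e6*1631.1 = 1.148458e+10 m^3
Step 2: Q_s = Vr*rhoc*dT/1e12 = 1.148458e+10*2194.5*102.36/1e12 = 2579.8 PJ
Q_s = 2579.8 PJ


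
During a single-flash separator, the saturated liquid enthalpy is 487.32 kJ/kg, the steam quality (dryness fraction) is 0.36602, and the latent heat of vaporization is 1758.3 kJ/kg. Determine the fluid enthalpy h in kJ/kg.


h = hf + x * hfg
h = 487.32 + 0.36602 * 1758.3
h = 1130.9 kJ/kg


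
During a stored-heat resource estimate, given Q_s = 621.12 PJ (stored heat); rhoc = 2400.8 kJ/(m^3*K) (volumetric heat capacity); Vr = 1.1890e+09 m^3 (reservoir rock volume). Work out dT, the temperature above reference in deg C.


dT = Q_s * 1e12 / (Vr * rhoc)
dT = 621.12 * 1e12 / (1.1890e+09 * 2400.8)
dT = 217.5894 K
Convert (temperature difference, 1 K = 1 deg C): 217.5894 K = 217.5894 deg C
dT = 217.59 deg C


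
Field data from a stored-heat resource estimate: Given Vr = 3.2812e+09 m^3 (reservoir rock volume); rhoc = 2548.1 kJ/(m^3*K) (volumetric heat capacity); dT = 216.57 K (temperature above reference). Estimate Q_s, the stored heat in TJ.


Q_s = Vr * rhoc * dT / 1e12
Q_s = 3.2812e+09 * 2548.1 * 216.57 / 1e12
Q_s = 1810.704 PJ
Convert: 1810.704 PJ * 1000.0 = 1.8107e+06 TJ
Q_s = 1.8107e+06 TJ


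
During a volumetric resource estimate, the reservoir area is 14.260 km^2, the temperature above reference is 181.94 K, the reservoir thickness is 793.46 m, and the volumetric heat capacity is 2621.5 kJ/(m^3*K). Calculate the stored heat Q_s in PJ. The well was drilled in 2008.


Step 1: Vr = A*1e6*hr = 14.26*1e6*793.46 = 1.131474e+10 m^3
Step 2: Q_s = Vr*rhoc*dT/1e12 = 1.131474e+10*2621.5*181.94/1e12 = 5396.6 PJ
Q_s = 5396.6 PJ


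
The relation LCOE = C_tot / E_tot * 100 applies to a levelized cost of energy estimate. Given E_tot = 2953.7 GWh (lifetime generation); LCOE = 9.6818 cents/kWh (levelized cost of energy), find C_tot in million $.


C_tot = LCOE / 100 * E_tot
C_tot = 9.6818 / 100 * 2953.7
C_tot = 285.97 million $


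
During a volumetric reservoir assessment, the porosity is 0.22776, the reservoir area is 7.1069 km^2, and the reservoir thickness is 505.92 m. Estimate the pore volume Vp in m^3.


Vp = A * 1e6 * hr * phi
Vp = 7.1069 * 1e6 * 505.92 * 0.22776
Vp = 8.1892e+08 m^3


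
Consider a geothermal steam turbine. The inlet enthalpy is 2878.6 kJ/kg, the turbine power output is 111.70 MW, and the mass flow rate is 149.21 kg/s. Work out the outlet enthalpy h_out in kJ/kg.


h_out = h_in - P * 1000 / mdot
h_out = 2878.6 - 111.70 * 1000 / 149.21
h_out = 2130.0 kJ/kg


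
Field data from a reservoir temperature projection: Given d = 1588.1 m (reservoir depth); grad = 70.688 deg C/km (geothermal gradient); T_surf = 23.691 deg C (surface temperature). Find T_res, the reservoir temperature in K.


T_res = T_surf + grad * d / 1000
T_res = 23.691 + 70.688 * 1588.1 / 1000
T_res = 135.9506 deg C
Convert to K: 135.9506 + 273.15 = 409.10 K
T_res = 409.10 K


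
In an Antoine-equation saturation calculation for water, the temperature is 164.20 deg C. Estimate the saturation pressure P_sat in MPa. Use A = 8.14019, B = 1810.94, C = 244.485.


P_sat = 10^(A - B/(C + T)) / 760 * 0.101325
P_sat = 10^(8.14019 - 1810.94/(244.485 + 164.20)) / 760 * 0.101325
P_sat = 0.68227 MPa


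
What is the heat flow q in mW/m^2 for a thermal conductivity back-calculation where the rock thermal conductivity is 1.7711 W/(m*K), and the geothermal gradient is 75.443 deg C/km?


q = k * grad / 1000
q = 1.7711 * 75.443 / 1000
q = 0.1336171 W/m^2
Convert: 0.1336171 W/m^2 * 1000.0 = 133.62 mW/m^2
q = 133.62 mW/m^2


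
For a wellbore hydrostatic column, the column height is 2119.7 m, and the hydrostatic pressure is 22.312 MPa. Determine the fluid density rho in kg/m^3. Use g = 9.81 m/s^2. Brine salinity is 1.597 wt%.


rho = P * 1e6 / (g * h)
rho = 22.312 * 1e6 / (9.81 * 2119.7)
rho = 1073.0 kg/m^3


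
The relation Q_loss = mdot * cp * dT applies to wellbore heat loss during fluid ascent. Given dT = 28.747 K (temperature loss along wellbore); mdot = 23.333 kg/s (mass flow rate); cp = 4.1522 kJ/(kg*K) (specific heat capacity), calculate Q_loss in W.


Q_loss = mdot * cp * dT
Q_loss = 23.333 * 4.1522 * 28.747
Q_loss = 2785.104 kW
Convert: 2785.104 kW * 1000.0 = 2.7851e+06 W
Q_loss = 2.7851e+06 W


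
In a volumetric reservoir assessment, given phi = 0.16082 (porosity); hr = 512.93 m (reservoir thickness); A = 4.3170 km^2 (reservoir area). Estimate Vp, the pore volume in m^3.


Vp = A * 1e6 * hr * phi
Vp = 4.3170 * 1e6 * 512.93 * 0.16082
Vp = 3.5611e+08 m^3


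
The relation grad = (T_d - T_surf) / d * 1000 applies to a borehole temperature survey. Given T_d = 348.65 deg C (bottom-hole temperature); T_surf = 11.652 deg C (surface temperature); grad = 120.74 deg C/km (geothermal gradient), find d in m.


d = (T_d - T_surf) / grad * 1000
d = (348.65 - 11.652) / 120.74 * 1000
d = 2791.1 m


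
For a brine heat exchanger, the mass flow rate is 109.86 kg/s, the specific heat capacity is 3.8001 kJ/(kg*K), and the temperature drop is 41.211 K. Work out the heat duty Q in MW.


Q = mdot * cp * dT / 1000
Q = 109.86 * 3.8001 * 41.211 / 1000
Q = 17.205 MW


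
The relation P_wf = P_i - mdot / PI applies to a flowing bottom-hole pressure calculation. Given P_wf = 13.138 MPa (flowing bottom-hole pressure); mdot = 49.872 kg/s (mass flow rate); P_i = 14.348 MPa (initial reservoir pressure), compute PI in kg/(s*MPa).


PI = mdot / (P_i - P_wf)
PI = 49.872 / (14.348 - 13.138)
PI = 41.217 kg/(s*MPa)


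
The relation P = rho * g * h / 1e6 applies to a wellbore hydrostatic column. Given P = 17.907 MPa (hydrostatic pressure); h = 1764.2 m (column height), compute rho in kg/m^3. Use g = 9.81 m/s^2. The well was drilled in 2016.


rho = P * 1e6 / (g * h)
rho = 17.907 * 1e6 / (9.81 * 1764.2)
rho = 1034.7 kg/m^3


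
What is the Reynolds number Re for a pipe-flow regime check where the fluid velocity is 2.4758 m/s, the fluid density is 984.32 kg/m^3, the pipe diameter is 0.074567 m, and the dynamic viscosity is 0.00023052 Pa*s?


Re = rho * vel * D / mu
Re = 984.32 * 2.4758 * 0.074567 / 0.00023052
Re = 7.8830e+05


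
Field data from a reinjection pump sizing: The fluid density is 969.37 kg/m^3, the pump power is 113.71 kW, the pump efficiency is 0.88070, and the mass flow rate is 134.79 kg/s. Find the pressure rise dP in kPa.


dP = P_pump * rho * eta / mdot
dP = 113.71 * 969.37 * 0.88070 / 134.79
dP = 720.21 kPa


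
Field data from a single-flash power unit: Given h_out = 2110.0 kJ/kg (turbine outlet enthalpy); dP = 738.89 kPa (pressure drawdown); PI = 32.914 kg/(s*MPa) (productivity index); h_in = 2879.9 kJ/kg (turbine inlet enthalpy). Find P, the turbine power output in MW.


Step 1: mdot = PI * dP / 1000 = 32.914 * 738.89 / 1000 = 24.31983 kg/s
Step 2: P = mdot*(h_in - h_out)/1000 = 24.31983*(2879.9 - 2110.0)/1000 = 18.724 MW
P = 18.724 MW


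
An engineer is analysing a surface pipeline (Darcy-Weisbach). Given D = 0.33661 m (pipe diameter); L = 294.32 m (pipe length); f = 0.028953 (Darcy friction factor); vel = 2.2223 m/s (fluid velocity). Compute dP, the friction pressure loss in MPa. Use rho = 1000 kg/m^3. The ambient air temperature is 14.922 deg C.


dP = f * (L/D) * (rho*vel^2/2) / 1000
dP = 0.028953 * (294.32/0.33661) * (1000*2.2223^2/2) / 1000
dP = 62.51176 kPa
Convert: 62.51176 kPa * 0.001 = 0.062512 MPa
dP = 0.062512 MPa


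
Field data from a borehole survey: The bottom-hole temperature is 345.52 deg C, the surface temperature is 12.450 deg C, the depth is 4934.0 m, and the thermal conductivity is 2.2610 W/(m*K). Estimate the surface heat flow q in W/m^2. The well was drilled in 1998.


Step 1: grad = (T_d - T_surf)/d * 1000 = (345.52 - 12.45)/4934.0 * 1000 = 67.50507 deg C/km
Step 2: q = k * grad / 1000 = 2.261 * 67.50507 / 1000 = 0.15263 W/m^2
q = 0.15263 W/m^2


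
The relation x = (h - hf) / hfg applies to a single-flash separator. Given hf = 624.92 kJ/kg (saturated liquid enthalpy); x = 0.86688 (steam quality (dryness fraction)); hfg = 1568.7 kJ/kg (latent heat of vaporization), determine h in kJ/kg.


h = hf + x * hfg
h = 624.92 + 0.86688 * 1568.7
h = 1984.8 kJ/kg


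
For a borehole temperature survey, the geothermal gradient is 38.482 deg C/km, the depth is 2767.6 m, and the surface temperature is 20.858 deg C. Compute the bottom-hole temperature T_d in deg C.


T_d = T_surf + grad * d / 1000
T_d = 20.858 + 38.482 * 2767.6 / 1000
T_d = 127.36 deg C


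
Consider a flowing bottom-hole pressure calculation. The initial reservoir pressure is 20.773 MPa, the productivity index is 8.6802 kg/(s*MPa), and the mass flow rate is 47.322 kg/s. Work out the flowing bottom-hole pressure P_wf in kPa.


P_wf = P_i - mdot / PI
P_wf = 20.773 - 47.322 / 8.6802
P_wf = 15.32128 MPa
Convert: 15.32128 MPa * 1000.0 = 15321 kPa
P_wf = 15321 kPa


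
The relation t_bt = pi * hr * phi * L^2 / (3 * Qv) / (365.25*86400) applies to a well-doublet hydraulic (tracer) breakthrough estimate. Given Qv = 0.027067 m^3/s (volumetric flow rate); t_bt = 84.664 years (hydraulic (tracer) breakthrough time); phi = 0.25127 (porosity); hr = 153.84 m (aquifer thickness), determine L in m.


L = sqrt(t_bt*365.25*86400*3*Qv / (pi*hr*phi))
L = sqrt(84.664*365.25*86400*3*0.027067 / (pi*153.84*0.25127))
L = 1336.6 m


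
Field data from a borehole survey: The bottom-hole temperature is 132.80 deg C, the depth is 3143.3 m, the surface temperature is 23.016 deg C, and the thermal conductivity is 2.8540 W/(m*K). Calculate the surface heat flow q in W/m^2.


Step 1: grad = (T_d - T_surf)/d * 1000 = (132.8 - 23.016)/3143.3 * 1000 = 34.92635 deg C/km
Step 2: q = k * grad / 1000 = 2.854 * 34.92635 / 1000 = 0.099680 W/m^2
q = 0.099680 W/m^2


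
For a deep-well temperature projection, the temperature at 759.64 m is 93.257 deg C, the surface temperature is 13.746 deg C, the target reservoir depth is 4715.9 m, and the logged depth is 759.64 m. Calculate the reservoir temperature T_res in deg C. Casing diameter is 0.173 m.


Step 1: grad = (T_d1 - T_surf)/d1 * 1000 = (93.257 - 13.746)/759.64 * 1000 = 104.6693 deg C/km
Step 2: T_res = T_surf + grad*d2/1000 = 13.746 + 104.6693*4715.9/1000 = 507.36 deg C
T_res = 507.36 deg C


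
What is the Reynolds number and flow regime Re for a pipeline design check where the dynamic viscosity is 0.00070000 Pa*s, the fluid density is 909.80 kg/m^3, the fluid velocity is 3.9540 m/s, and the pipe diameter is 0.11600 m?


Step 1: Re = rho*vel*D/mu = 909.8*3.954*0.116/0.0007 = 5.9613e+05
Step 2: Re = 5.9613e+05 > 4000, so flow is turbulent.
Re = 5.9613e+05 (turbulent)


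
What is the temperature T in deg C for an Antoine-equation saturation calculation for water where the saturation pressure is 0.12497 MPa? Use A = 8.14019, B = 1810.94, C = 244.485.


T = B / (A - log10(P_sat * 760 / 0.101325)) - C
T = 1810.94 / (8.14019 - log10(0.12497 * 760 / 0.101325)) - 244.485
T = 105.91 deg C


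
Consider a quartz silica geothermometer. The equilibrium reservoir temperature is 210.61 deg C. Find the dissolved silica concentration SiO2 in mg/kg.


SiO2 = 10^(5.19 - 1309/(T_eq + 273.15))
SiO2 = 10^(5.19 - 1309/(210.61 + 273.15))
SiO2 = 304.87 mg/kg


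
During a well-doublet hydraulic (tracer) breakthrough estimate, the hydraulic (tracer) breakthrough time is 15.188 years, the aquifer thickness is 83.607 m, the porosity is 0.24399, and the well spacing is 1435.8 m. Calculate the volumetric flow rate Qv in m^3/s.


Qv = pi*hr*phi*L^2 / (3*t_bt*365.25*86400)
Qv = pi*83.607*0.24399*1435.8^2 / (3*15.188*365.25*86400)
Qv = 0.091881 m^3/s


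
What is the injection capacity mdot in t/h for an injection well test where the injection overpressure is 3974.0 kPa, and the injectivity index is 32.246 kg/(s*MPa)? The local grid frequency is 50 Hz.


mdot = II * dP / 1000
mdot = 32.246 * 3974.0 / 1000
mdot = 128.1456 kg/s
Convert: 128.1456 kg/s * 3.6 = 461.32 t/h
mdot = 461.32 t/h


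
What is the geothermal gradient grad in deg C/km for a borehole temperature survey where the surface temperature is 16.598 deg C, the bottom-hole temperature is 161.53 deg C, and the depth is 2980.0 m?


grad = (T_d - T_surf) / d * 1000
grad = (161.53 - 16.598) / 2980.0 * 1000
grad = 48.635 deg C/km


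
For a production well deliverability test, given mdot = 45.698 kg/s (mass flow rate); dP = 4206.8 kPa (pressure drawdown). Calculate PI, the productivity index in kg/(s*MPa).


PI = mdot * 1000 / dP
PI = 45.698 * 1000 / 4206.8
PI = 10.863 kg/(s*MPa)


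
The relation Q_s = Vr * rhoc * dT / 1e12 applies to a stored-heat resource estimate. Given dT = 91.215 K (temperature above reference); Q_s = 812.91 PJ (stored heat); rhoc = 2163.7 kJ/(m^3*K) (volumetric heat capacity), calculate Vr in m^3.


Vr = Q_s * 1e12 / (rhoc * dT)
Vr = 812.91 * 1e12 / (2163.7 * 91.215)
Vr = 4.1189e+09 m^3


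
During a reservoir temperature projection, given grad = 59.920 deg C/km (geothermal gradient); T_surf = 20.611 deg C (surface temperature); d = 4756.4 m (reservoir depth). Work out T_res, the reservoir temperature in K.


T_res = T_surf + grad * d / 1000
T_res = 20.611 + 59.920 * 4756.4 / 1000
T_res = 305.6145 deg C
Convert to K: 305.6145 + 273.15 = 578.76 K
T_res = 578.76 K


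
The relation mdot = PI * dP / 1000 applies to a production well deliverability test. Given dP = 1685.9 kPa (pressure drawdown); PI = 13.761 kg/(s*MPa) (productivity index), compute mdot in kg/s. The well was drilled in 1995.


mdot = PI * dP / 1000
mdot = 13.761 * 1685.9 / 1000
mdot = 23.200 kg/s


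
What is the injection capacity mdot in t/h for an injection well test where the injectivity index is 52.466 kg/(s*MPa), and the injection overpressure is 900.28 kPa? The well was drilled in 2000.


mdot = II * dP / 1000
mdot = 52.466 * 900.28 / 1000
mdot = 47.23409 kg/s
Convert: 47.23409 kg/s * 3.6 = 170.04 t/h
mdot = 170.04 t/h


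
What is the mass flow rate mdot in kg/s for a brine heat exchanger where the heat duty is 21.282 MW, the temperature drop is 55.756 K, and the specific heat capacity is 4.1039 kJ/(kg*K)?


mdot = Q * 1000 / (cp * dT)
mdot = 21.282 * 1000 / (4.1039 * 55.756)
mdot = 93.009 kg/s


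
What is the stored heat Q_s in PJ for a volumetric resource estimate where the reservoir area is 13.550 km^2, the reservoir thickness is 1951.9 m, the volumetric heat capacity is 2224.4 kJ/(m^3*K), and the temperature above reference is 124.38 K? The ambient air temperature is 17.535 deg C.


Step 1: Vr = A*1e6*hr = 13.55*1e6*1951.9 = 2.644824e+10 m^3
Step 2: Q_s = Vr*rhoc*dT/1e12 = 2.644824e+10*2224.4*124.38/1e12 = 7317.5 PJ
Q_s = 7317.5 PJ


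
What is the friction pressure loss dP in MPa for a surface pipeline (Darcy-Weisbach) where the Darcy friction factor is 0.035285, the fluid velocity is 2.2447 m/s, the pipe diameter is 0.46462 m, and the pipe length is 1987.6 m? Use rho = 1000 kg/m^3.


dP = f * (L/D) * (rho*vel^2/2) / 1000
dP = 0.035285 * (1987.6/0.46462) * (1000*2.2447^2/2) / 1000
dP = 380.2838 kPa
Convert: 380.2838 kPa * 0.001 = 0.38028 MPa
dP = 0.38028 MPa


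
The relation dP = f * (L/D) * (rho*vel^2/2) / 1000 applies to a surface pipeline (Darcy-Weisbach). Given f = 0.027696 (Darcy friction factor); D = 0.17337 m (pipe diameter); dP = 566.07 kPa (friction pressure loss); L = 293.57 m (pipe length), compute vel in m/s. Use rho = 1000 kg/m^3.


vel = sqrt(dP*1000*2*D / (f*L*rho))
vel = sqrt(566.07*1000*2*0.17337 / (0.027696*293.57*1000))
vel = 4.9133 m/s


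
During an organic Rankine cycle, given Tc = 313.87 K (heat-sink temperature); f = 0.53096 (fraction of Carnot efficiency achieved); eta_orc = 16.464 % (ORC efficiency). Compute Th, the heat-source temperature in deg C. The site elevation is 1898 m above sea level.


Th = Tc / (1 - (eta_orc/100)/f)
Th = 313.87 / (1 - (16.464/100)/0.53096)
Th = 454.9367 K
Convert to deg C: 454.9367 - 273.15 = 181.79 deg C
Th = 181.79 deg C


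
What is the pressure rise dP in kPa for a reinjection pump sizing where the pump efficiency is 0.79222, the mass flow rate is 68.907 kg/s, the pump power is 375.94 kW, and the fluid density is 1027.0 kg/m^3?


dP = P_pump * rho * eta / mdot
dP = 375.94 * 1027.0 * 0.79222 / 68.907
dP = 4438.9 kPa


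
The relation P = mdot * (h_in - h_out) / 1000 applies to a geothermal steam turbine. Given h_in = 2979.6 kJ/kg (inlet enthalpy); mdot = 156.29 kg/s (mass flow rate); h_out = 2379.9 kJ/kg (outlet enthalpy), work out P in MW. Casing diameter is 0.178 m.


P = mdot * (h_in - h_out) / 1000
P = 156.29 * (2979.6 - 2379.9) / 1000
P = 93.727 MW


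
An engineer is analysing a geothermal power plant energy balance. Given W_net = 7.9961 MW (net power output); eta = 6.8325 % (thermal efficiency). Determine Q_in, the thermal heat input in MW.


Q_in = W_net / (eta / 100)
Q_in = 7.9961 / (6.8325 / 100)
Q_in = 117.03 MW


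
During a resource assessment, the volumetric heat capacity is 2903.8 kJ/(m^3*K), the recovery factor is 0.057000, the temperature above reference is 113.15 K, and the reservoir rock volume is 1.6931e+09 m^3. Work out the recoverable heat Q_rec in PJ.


Step 1: Q_s = Vr*rhoc*dT/1e12 = 1.6931e+09*2903.8*113.15/1e12 = 556.2934 PJ
Step 2: Q_rec = Q_s * RF = 556.2934 * 0.057 = 31.709 PJ
Q_rec = 31.709 PJ


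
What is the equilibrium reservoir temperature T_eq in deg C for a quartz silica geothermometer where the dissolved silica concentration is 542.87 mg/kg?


T_eq = 1309 / (5.19 - log10(SiO2)) - 273.15
T_eq = 1309 / (5.19 - log10(542.87)) - 273.15
T_eq = 259.98 deg C


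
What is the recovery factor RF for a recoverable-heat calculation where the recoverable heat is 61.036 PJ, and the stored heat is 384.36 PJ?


RF = Q_rec / Q_s
RF = 61.036 / 384.36
RF = 0.15880


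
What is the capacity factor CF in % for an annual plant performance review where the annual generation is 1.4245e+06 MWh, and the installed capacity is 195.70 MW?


CF = E_a / (cap * 8760) * 100
CF = 1.4245e+06 / (195.70 * 8760) * 100
CF = 83.094 %


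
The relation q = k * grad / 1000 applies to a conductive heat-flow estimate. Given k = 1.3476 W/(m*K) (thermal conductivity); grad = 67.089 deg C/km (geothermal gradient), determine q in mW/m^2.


q = k * grad / 1000
q = 1.3476 * 67.089 / 1000
q = 0.09040914 W/m^2
Convert: 0.09040914 W/m^2 * 1000.0 = 90.409 mW/m^2
q = 90.409 mW/m^2


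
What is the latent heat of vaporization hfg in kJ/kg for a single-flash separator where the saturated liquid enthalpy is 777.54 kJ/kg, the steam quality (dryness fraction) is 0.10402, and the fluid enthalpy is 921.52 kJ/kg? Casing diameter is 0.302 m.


hfg = (h - hf) / x
hfg = (921.52 - 777.54) / 0.10402
hfg = 1384.2 kJ/kg


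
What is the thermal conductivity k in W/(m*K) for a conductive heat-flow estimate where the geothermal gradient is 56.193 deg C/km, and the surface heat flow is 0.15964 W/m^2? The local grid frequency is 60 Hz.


k = q * 1000 / grad
k = 0.15964 * 1000 / 56.193
k = 2.8409 W/(m*K)


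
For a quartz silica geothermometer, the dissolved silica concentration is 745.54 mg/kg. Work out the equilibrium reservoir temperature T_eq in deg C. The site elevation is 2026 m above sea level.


T_eq = 1309 / (5.19 - log10(SiO2)) - 273.15
T_eq = 1309 / (5.19 - log10(745.54)) - 273.15
T_eq = 291.68 deg C


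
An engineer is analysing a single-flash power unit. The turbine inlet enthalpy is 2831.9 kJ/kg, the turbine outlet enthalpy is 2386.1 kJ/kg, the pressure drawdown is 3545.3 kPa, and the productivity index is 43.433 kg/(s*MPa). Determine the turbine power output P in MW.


Step 1: mdot = PI * dP / 1000 = 43.433 * 3545.3 / 1000 = 153.9830 kg/s
Step 2: P = mdot*(h_in - h_out)/1000 = 153.9830*(2831.9 - 2386.1)/1000 = 68.646 MW
P = 68.646 MW


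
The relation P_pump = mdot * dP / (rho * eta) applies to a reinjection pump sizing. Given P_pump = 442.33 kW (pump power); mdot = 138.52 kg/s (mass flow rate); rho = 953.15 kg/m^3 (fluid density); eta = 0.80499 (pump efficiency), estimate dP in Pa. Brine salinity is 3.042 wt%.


dP = P_pump * rho * eta / mdot
dP = 442.33 * 953.15 * 0.80499 / 138.52
dP = 2450.110 kPa
Convert: 2450.110 kPa * 1000.0 = 2.4501e+06 Pa
dP = 2.4501e+06 Pa


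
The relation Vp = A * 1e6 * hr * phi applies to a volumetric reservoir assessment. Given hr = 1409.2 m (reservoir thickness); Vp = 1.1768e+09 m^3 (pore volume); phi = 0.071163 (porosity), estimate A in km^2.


A = Vp / (1e6 * hr * phi)
A = 1.1768e+09 / (1e6 * 1409.2 * 0.071163)
A = 11.735 km^2


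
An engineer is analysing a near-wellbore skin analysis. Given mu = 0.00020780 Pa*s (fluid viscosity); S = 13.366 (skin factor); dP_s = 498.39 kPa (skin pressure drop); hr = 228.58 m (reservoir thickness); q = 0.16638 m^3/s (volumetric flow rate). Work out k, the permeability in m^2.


k = S*q*mu / (2*pi*dP_s*1000*hr)
k = 13.366*0.16638*0.00020780 / (2*pi*498.39*1000*228.58)
k = 6.4560e-13 m^2


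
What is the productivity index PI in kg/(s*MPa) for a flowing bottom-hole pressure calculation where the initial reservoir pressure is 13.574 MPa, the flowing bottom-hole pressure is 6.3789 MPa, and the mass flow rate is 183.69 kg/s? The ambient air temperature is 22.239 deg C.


PI = mdot / (P_i - P_wf)
PI = 183.69 / (13.574 - 6.3789)
PI = 25.530 kg/(s*MPa)


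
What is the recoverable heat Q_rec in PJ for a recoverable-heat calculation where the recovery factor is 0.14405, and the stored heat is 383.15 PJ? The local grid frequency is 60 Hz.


Q_rec = Q_s * RF
Q_rec = 383.15 * 0.14405
Q_rec = 55.193 PJ


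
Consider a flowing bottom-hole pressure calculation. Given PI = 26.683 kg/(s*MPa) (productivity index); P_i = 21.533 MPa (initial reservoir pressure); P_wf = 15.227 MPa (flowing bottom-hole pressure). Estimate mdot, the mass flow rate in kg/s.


mdot = (P_i - P_wf) * PI
mdot = (21.533 - 15.227) * 26.683
mdot = 168.26 kg/s


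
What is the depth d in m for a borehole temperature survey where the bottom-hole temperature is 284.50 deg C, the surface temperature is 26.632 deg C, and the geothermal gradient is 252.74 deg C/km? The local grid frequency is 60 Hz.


d = (T_d - T_surf) / grad * 1000
d = (284.50 - 26.632) / 252.74 * 1000
d = 1020.3 m


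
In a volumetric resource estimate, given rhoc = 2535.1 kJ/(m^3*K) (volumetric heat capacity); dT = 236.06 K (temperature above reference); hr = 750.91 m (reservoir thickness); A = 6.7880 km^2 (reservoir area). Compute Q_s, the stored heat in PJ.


Step 1: Vr = A*1e6*hr = 6.788*1e6*750.91 = 5.097177e+09 m^3
Step 2: Q_s = Vr*rhoc*dT/1e12 = 5.097177e+09*2535.1*236.06/1e12 = 3050.3 PJ
Q_s = 3050.3 PJ


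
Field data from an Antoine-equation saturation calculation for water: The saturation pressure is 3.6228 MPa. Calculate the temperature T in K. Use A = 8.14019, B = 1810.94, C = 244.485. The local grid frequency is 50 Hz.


T = B / (A - log10(P_sat * 760 / 0.101325)) - C
T = 1810.94 / (8.14019 - log10(3.6228 * 760 / 0.101325)) - 244.485
T = 244.1594 deg C
Convert to K: 244.1594 + 273.15 = 517.31 K
T = 517.31 K


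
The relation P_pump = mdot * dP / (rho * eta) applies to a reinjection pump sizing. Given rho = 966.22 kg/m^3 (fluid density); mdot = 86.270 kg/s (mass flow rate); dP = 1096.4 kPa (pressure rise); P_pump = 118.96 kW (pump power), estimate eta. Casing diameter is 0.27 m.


eta = mdot * dP / (rho * P_pump)
eta = 86.270 * 1096.4 / (966.22 * 118.96)
eta = 0.82291


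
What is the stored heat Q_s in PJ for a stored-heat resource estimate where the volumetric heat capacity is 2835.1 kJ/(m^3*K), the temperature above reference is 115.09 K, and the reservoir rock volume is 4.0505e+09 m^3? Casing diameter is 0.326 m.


Q_s = Vr * rhoc * dT / 1e12
Q_s = 4.0505e+09 * 2835.1 * 115.09 / 1e12
Q_s = 1321.6 PJ


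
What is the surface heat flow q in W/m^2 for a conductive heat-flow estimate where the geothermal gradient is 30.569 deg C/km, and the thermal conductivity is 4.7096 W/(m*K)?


q = k * grad / 1000
q = 4.7096 * 30.569 / 1000
q = 0.14397 W/m^2


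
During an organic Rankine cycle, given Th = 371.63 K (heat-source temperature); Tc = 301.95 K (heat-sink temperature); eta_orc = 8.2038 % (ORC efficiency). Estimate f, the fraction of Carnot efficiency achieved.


f = (eta_orc/100) / (1 - Tc/Th)
f = (8.2038/100) / (1 - 301.95/371.63)
f = 0.43754


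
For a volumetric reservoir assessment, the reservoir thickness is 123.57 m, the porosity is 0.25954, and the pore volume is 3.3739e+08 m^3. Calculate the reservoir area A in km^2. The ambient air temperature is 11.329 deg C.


A = Vp / (1e6 * hr * phi)
A = 3.3739e+08 / (1e6 * 123.57 * 0.25954)
A = 10.520 km^2


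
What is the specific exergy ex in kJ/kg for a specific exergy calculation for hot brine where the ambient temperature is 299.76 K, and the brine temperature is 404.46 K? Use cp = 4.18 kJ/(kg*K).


ex = cp * ((T_b - T_0) - T_0 * ln(T_b/T_0))
ex = 4.18 * ((404.46 - 299.76) - 299.76 * ln(404.46/299.76))
ex = 62.285 kJ/kg


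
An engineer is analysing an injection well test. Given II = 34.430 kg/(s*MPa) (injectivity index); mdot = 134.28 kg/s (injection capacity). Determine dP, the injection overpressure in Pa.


dP = mdot * 1000 / II
dP = 134.28 * 1000 / 34.430
dP = 3900.087 kPa
Convert: 3900.087 kPa * 1000.0 = 3.9001e+06 Pa
dP = 3.9001e+06 Pa


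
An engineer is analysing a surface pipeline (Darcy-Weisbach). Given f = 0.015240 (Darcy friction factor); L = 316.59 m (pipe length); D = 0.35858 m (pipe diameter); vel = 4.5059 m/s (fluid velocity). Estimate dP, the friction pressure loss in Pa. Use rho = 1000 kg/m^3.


dP = f * (L/D) * (rho*vel^2/2) / 1000
dP = 0.015240 * (316.59/0.35858) * (1000*4.5059^2/2) / 1000
dP = 136.5932 kPa
Convert: 136.5932 kPa * 1000.0 = 1.3659e+05 Pa
dP = 1.3659e+05 Pa


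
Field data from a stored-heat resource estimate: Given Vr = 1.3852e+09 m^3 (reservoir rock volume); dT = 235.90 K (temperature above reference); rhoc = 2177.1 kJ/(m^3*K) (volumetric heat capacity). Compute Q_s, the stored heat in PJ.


Q_s = Vr * rhoc * dT / 1e12
Q_s = 1.3852e+09 * 2177.1 * 235.90 / 1e12
Q_s = 711.41 PJ


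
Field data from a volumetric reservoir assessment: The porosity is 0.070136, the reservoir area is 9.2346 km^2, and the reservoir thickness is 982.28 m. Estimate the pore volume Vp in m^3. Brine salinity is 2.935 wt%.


Vp = A * 1e6 * hr * phi
Vp = 9.2346 * 1e6 * 982.28 * 0.070136
Vp = 6.3620e+08 m^3


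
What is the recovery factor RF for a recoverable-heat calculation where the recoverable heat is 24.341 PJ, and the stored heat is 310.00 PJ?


RF = Q_rec / Q_s
RF = 24.341 / 310.00
RF = 0.078519


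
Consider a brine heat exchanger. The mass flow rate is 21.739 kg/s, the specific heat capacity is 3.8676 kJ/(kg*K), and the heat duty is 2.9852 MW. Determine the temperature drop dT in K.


dT = Q * 1000 / (mdot * cp)
dT = 2.9852 * 1000 / (21.739 * 3.8676)
dT = 35.505 K


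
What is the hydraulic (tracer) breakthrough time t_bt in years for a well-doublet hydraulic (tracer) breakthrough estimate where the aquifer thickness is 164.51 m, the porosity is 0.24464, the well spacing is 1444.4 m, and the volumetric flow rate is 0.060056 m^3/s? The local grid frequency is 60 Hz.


t_bt = pi * hr * phi * L^2 / (3 * Qv) / (365.25*86400)
t_bt = pi * 164.51 * 0.24464 * 1444.4^2 / (3 * 0.060056) / (365.25*86400)
t_bt = 46.394 years


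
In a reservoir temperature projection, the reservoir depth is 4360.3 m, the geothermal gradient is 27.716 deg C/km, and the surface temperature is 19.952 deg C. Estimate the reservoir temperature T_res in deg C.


T_res = T_surf + grad * d / 1000
T_res = 19.952 + 27.716 * 4360.3 / 1000
T_res = 140.80 deg C


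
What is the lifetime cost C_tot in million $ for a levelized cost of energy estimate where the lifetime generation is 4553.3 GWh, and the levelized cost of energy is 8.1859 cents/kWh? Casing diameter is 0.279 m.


C_tot = LCOE / 100 * E_tot
C_tot = 8.1859 / 100 * 4553.3
C_tot = 372.73 million $


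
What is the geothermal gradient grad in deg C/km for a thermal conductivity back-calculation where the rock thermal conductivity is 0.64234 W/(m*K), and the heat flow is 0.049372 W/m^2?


grad = q / k * 1000
grad = 0.049372 / 0.64234 * 1000
grad = 76.863 deg C/km


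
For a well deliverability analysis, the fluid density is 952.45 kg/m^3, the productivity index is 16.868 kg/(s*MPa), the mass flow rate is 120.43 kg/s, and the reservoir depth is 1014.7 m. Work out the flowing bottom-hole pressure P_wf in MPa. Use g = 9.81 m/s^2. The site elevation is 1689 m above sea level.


Step 1: P_i = rho*g*h/1e6 = 952.45*9.81*1014.7/1e6 = 9.480884 MPa
Step 2: P_wf = P_i - mdot/PI = 9.480884 - 120.43/16.868 = 2.3413 MPa
P_wf = 2.3413 MPa


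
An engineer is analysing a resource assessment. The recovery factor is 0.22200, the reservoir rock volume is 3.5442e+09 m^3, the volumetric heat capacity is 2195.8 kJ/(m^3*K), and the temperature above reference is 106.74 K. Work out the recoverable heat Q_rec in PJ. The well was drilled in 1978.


Step 1: Q_s = Vr*rhoc*dT/1e12 = 3.5442e+09*2195.8*106.74/1e12 = 830.6885 PJ
Step 2: Q_rec = Q_s * RF = 830.6885 * 0.222 = 184.41 PJ
Q_rec = 184.41 PJ


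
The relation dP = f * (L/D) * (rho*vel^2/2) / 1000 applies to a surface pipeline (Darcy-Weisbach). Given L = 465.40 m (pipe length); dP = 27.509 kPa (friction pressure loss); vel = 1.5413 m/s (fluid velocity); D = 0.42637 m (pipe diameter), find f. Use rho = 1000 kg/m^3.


f = dP*1000 / ((L/D)*(rho*vel^2/2))
f = 27.509*1000 / ((465.40/0.42637)*(1000*1.5413^2/2))
f = 0.021217


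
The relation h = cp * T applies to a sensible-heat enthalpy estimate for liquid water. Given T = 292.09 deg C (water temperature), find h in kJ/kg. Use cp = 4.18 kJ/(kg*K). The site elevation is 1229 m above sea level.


h = cp * T
h = 4.18 * 292.09
h = 1220.9 kJ/kg


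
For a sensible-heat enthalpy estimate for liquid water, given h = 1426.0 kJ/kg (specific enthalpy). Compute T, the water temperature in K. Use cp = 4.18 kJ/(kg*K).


T = h / cp
T = 1426.0 / 4.18
T = 341.1483 deg C
Convert to K: 341.1483 + 273.15 = 614.30 K
T = 614.30 K


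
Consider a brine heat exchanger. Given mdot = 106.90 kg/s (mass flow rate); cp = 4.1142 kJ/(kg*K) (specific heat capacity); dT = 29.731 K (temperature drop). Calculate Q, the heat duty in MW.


Q = mdot * cp * dT / 1000
Q = 106.90 * 4.1142 * 29.731 / 1000
Q = 13.076 MW


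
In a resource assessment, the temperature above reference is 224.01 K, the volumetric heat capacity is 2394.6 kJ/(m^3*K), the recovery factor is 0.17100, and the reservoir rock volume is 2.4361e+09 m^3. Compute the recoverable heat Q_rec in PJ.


Step 1: Q_s = Vr*rhoc*dT/1e12 = 2.4361e+09*2394.6*224.01/1e12 = 1306.759 PJ
Step 2: Q_rec = Q_s * RF = 1306.759 * 0.171 = 223.46 PJ
Q_rec = 223.46 PJ


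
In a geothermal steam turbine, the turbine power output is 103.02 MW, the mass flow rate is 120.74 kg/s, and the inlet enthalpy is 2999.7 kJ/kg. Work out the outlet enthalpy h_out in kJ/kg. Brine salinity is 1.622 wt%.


h_out = h_in - P * 1000 / mdot
h_out = 2999.7 - 103.02 * 1000 / 120.74
h_out = 2146.5 kJ/kg


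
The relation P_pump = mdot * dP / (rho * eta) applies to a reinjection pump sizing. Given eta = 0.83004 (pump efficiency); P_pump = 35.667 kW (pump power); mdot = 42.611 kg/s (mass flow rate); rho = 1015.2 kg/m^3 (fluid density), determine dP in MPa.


dP = P_pump * rho * eta / mdot
dP = 35.667 * 1015.2 * 0.83004 / 42.611
dP = 705.3351 kPa
Convert: 705.3351 kPa * 0.001 = 0.70534 MPa
dP = 0.70534 MPa


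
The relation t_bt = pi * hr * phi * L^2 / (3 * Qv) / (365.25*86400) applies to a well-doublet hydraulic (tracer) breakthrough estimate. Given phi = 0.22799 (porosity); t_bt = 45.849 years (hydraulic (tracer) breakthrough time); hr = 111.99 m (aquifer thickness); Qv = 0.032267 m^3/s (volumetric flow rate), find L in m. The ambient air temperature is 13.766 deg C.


L = sqrt(t_bt*365.25*86400*3*Qv / (pi*hr*phi))
L = sqrt(45.849*365.25*86400*3*0.032267 / (pi*111.99*0.22799))
L = 1321.4 m


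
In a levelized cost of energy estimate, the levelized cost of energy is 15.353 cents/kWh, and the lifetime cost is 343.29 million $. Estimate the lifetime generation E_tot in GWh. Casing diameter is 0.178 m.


E_tot = C_tot / LCOE * 100
E_tot = 343.29 / 15.353 * 100
E_tot = 2236.0 GWh


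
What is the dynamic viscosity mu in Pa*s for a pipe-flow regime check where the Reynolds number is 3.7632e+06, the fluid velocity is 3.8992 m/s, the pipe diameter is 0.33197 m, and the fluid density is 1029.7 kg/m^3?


mu = rho * vel * D / Re
mu = 1029.7 * 3.8992 * 0.33197 / 3.7632e+06
mu = 0.00035418 Pa*s


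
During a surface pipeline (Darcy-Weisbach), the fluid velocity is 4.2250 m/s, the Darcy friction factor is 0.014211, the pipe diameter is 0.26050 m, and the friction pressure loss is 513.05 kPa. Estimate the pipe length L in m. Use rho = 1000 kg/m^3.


L = dP*1000*D / (f*rho*vel^2/2)
L = 513.05*1000*0.26050 / (0.014211*1000*4.2250^2/2)
L = 1053.7 m


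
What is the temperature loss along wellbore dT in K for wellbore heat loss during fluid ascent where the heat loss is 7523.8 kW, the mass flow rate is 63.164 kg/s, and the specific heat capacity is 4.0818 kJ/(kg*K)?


dT = Q_loss / (mdot * cp)
dT = 7523.8 / (63.164 * 4.0818)
dT = 29.182 K
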